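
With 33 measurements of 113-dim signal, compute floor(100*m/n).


100*m/n = 100*33/113 ≈ 29.2035.
floor = 29.

29


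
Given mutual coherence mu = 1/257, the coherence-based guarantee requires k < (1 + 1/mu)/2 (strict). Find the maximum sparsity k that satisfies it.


1/mu = 257.
1 + 1/mu = 258.
(1 + 1/mu)/2 = 129 is an integer and the inequality is strict, so k_max = 129 - 1 = 128.

128


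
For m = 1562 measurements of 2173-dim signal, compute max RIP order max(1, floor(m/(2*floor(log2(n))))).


floor(log2(2173)) = 11.
2*11 = 22.
m/(2*floor(log2(n))) = 1562/22 ≈ 71.0.
floor = 71.
k = max(1, 71) = 71.

71


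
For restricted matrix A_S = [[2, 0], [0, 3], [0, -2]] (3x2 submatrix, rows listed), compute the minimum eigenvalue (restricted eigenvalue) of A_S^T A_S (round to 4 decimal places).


A_S^T A_S = [[4, 0], [0, 13]].
trace = 17.
det = 52.
disc = trace^2 - 4*det = 289 - 4*52 = 81.
sqrt(81) = 9.
lam_min = (17 - 9)/2 = 4 = 4.0000.

4.0000


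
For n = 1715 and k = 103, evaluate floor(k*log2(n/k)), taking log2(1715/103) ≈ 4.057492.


log2(n/k) = log2(1715/103) ≈ 4.057492.
k*log2(n/k) ≈ 103*4.057492 = 417.921676.
floor(417.921676) = 417.

417


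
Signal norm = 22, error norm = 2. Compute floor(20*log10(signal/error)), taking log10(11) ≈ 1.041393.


||x||/||e|| = 22/2 = 11.
log10(11) ≈ 1.041393.
20*log10(||x||/||e||) ≈ 20*1.041393 = 20.82786.
floor(20.82786) = 20.

20


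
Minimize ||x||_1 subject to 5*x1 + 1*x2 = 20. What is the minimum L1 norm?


Axis intercepts:
  x1 = 4, x2 = 0: L1 = 4
  x1 = 0, x2 = 20: L1 = 20
x* = (4, 0)
||x*||_1 = 4.

4


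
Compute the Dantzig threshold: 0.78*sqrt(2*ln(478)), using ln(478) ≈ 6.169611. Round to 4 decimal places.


ln(478) ≈ 6.169611.
2*ln(n) ≈ 12.339222.
sqrt(2*ln(n)) ≈ sqrt(12.339222) ≈ 3.512723.
threshold ≈ 0.78*3.512723 = 2.73992394 ≈ 2.7399.

2.7399


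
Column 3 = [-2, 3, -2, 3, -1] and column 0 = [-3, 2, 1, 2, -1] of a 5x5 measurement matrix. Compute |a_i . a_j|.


Inner product: -2*-3 + 3*2 + -2*1 + 3*2 + -1*-1
Products: [6, 6, -2, 6, 1]
Sum = 17.
|dot| = 17.

17


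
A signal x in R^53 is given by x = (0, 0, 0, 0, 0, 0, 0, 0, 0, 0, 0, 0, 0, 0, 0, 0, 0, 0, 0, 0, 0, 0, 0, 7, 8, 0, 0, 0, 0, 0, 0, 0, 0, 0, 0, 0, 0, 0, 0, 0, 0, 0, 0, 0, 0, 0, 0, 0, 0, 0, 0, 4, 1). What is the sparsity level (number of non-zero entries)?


Non-zero positions: [23, 24, 51, 52].
Sparsity = 4.

4


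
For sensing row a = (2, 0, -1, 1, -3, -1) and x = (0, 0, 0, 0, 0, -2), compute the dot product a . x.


Non-zero terms: ['-1*-2']
Products: [2]
y = sum = 2.

2


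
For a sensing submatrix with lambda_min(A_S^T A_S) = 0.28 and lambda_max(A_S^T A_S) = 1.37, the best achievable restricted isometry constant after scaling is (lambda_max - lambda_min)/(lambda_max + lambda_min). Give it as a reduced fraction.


lambda_max - lambda_min = 1.37 - 0.28 = 1.09.
lambda_max + lambda_min = 1.37 + 0.28 = 1.65.
delta = 1.09/1.65 = 109/165.

109/165


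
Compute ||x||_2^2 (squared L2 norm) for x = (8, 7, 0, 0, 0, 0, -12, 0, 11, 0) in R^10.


Non-zero entries: [(0, 8), (1, 7), (6, -12), (8, 11)]
Squares: [64, 49, 144, 121]
||x||_2^2 = sum = 378.

378


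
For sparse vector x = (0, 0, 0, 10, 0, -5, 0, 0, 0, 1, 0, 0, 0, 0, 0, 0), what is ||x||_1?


Non-zero entries: [(3, 10), (5, -5), (9, 1)]
Absolute values: [10, 5, 1]
||x||_1 = sum = 16.

16


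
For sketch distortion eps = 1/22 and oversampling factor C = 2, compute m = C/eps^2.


1/eps = 22.
(1/eps)^2 = 484.
m = 2*484 = 968.

968


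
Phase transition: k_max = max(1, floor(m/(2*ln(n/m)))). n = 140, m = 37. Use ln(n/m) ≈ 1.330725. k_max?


n/m = 140/37.
ln(n/m) ≈ 1.330725.
2*ln(n/m) ≈ 2.66145.
m/(2*ln(n/m)) ≈ 37/2.66145 ≈ 13.9022.
floor = 13.
k_max = max(1, 13) = 13.

13


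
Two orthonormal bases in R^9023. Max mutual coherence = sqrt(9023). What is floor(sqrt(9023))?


94^2 = 8836 <= 9023 < 9025 = 95^2, so 94 <= sqrt(9023) < 95.
floor(sqrt(9023)) = 94.

94


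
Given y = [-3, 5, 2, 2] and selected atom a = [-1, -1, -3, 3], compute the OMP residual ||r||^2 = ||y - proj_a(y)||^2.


a^T a = 20.
a^T y = -2.
coeff = -2/20 = -1/10.
||r||^2 = 209/5.

209/5


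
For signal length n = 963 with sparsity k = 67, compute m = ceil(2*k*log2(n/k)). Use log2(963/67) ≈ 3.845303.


log2(n/k) = log2(963/67) ≈ 3.845303.
2*k*log2(n/k) ≈ 2*67*3.845303 = 515.270602.
m = ceil(515.270602) = 516.

516


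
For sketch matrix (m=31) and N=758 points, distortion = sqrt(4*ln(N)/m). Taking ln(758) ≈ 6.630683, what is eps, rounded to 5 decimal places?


ln(758) ≈ 6.630683.
4*ln(N)/m ≈ 4*6.630683/31 ≈ 0.855572.
eps = sqrt(0.855572) ≈ 0.9249714 ≈ 0.92497.

0.92497


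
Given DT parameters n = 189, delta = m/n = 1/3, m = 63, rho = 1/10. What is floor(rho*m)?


m = 1/3*189 = 63.
rho = 1/10.
rho*m = 1/10*63 = 6.3.
k = floor(6.3) = 6.

6


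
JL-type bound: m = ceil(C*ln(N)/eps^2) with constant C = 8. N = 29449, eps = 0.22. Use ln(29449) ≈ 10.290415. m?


ln(29449) ≈ 10.290415.
eps^2 = 0.22^2 = 0.0484.
C*ln(N)/eps^2 ≈ 8*10.290415/0.0484 ≈ 1700.895.
m = ceil(1700.895) = 1701.

1701


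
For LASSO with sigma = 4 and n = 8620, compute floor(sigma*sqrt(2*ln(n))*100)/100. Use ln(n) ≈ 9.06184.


ln(8620) ≈ 9.06184.
2*ln(n) ≈ 18.12368.
sqrt(2*ln(n)) ≈ sqrt(18.12368) ≈ 4.257192.
lambda ≈ 4*4.257192 = 17.028768.
floor(lambda*100)/100 = 17.02.

17.02


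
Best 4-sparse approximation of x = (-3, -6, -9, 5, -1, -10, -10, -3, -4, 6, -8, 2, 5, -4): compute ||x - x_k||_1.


Sorted |x_i| descending: [10, 10, 9, 8, 6, 6, 5, 5, 4, 4, 3, 3, 2, 1]
Keep top 4: [10, 10, 9, 8]
Tail entries: [6, 6, 5, 5, 4, 4, 3, 3, 2, 1]
L1 error = sum of tail = 39.

39


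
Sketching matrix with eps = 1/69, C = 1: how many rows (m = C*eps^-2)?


1/eps = 69.
(1/eps)^2 = 4761.
m = 1*4761 = 4761.

4761


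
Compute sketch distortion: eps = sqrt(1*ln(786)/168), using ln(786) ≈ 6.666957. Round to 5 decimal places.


ln(786) ≈ 6.666957.
1*ln(N)/m ≈ 1*6.666957/168 ≈ 0.03968427.
eps = sqrt(0.03968427) ≈ 0.1992091 ≈ 0.19921.

0.19921


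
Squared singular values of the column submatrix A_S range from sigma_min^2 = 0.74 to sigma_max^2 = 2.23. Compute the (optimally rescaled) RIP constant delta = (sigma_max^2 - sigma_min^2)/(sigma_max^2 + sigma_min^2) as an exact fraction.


lambda_max - lambda_min = 2.23 - 0.74 = 1.49.
lambda_max + lambda_min = 2.23 + 0.74 = 2.97.
delta = 1.49/2.97 = 149/297.

149/297


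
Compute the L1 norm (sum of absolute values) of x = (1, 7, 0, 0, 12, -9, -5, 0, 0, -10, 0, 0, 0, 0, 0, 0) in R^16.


Non-zero entries: [(0, 1), (1, 7), (4, 12), (5, -9), (6, -5), (9, -10)]
Absolute values: [1, 7, 12, 9, 5, 10]
||x||_1 = sum = 44.

44


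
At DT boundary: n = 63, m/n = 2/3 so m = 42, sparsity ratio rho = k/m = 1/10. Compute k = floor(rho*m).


m = 2/3*63 = 42.
rho = 1/10.
rho*m = 1/10*42 = 4.2.
k = floor(4.2) = 4.

4


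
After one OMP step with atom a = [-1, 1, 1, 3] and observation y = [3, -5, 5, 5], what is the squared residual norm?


a^T a = 12.
a^T y = 12.
coeff = 12/12 = 1.
||r||^2 = 72.

72


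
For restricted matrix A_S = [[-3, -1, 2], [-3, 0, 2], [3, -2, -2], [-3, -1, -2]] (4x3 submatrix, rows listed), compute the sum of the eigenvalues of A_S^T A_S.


Sum of eigenvalues of A_S^T A_S = trace(A_S^T A_S) = sum of squared column norms of A_S.
A_S^T A_S diagonal: [36, 6, 16].
trace = 36 + 6 + 16 = 58.

58


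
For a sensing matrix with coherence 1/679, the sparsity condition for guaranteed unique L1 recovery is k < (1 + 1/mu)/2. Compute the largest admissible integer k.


1/mu = 679.
1 + 1/mu = 680.
(1 + 1/mu)/2 = 340 is an integer and the inequality is strict, so k_max = 340 - 1 = 339.

339


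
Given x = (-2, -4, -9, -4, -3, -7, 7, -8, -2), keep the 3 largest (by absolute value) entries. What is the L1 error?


Sorted |x_i| descending: [9, 8, 7, 7, 4, 4, 3, 2, 2]
Keep top 3: [9, 8, 7]
Tail entries: [7, 4, 4, 3, 2, 2]
L1 error = sum of tail = 22.

22


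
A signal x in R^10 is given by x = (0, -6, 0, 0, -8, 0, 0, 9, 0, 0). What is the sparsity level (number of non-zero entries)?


Non-zero positions: [1, 4, 7].
Sparsity = 3.

3


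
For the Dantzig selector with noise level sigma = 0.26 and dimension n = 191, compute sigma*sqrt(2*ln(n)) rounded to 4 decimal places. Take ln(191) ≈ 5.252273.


ln(191) ≈ 5.252273.
2*ln(n) ≈ 10.504546.
sqrt(2*ln(n)) ≈ sqrt(10.504546) ≈ 3.241072.
threshold ≈ 0.26*3.241072 = 0.84267872 ≈ 0.8427.

0.8427


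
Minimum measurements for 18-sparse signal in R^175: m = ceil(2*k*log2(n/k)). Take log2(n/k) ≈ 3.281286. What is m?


log2(n/k) = log2(175/18) ≈ 3.281286.
2*k*log2(n/k) ≈ 2*18*3.281286 = 118.126296.
m = ceil(118.126296) = 119.

119


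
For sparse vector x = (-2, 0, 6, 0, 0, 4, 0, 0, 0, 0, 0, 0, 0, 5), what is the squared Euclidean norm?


Non-zero entries: [(0, -2), (2, 6), (5, 4), (13, 5)]
Squares: [4, 36, 16, 25]
||x||_2^2 = sum = 81.

81


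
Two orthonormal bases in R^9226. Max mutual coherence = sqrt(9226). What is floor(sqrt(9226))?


96^2 = 9216 <= 9226 < 9409 = 97^2, so 96 <= sqrt(9226) < 97.
floor(sqrt(9226)) = 96.

96


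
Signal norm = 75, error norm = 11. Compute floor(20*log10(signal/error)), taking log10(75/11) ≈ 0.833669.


||x||/||e|| = 75/11.
log10(75/11) ≈ 0.833669.
20*log10(||x||/||e||) ≈ 20*0.833669 = 16.67338.
floor(16.67338) = 16.

16


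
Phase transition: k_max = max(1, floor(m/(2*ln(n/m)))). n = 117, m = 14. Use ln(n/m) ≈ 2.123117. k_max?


n/m = 117/14.
ln(n/m) ≈ 2.123117.
2*ln(n/m) ≈ 4.246234.
m/(2*ln(n/m)) ≈ 14/4.246234 ≈ 3.297.
floor = 3.
k_max = max(1, 3) = 3.

3


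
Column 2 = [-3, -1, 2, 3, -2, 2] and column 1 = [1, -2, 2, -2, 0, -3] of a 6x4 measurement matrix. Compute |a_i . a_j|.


Inner product: -3*1 + -1*-2 + 2*2 + 3*-2 + -2*0 + 2*-3
Products: [-3, 2, 4, -6, 0, -6]
Sum = -9.
|dot| = 9.

9


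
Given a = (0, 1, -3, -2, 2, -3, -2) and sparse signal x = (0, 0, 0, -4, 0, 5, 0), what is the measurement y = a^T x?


Non-zero terms: ['-2*-4', '-3*5']
Products: [8, -15]
y = sum = -7.

-7


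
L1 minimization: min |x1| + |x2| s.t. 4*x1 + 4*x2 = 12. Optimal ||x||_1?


Axis intercepts:
  x1 = 3, x2 = 0: L1 = 3
  x1 = 0, x2 = 3: L1 = 3
x* = (3, 0)
||x*||_1 = 3.

3


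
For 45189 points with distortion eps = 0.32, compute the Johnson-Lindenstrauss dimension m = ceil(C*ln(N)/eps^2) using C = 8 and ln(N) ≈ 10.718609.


ln(45189) ≈ 10.718609.
eps^2 = 0.32^2 = 0.1024.
C*ln(N)/eps^2 ≈ 8*10.718609/0.1024 ≈ 837.3913.
m = ceil(837.3913) = 838.

838


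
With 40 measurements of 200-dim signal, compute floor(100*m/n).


100*m/n = 100*40/200 ≈ 20.0.
floor = 20.

20


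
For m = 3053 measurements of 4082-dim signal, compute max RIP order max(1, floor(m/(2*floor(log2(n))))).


floor(log2(4082)) = 11.
2*11 = 22.
m/(2*floor(log2(n))) = 3053/22 ≈ 138.7727.
floor = 138.
k = max(1, 138) = 138.

138


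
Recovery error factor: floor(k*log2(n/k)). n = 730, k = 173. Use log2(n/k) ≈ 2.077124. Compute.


log2(n/k) = log2(730/173) ≈ 2.077124.
k*log2(n/k) ≈ 173*2.077124 = 359.342452.
floor(359.342452) = 359.

359


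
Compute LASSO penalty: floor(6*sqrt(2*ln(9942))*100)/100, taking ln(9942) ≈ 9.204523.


ln(9942) ≈ 9.204523.
2*ln(n) ≈ 18.409046.
sqrt(2*ln(n)) ≈ sqrt(18.409046) ≈ 4.290576.
lambda ≈ 6*4.290576 = 25.743456.
floor(lambda*100)/100 = 25.74.

25.74


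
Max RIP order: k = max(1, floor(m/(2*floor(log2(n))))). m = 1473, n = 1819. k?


floor(log2(1819)) = 10.
2*10 = 20.
m/(2*floor(log2(n))) = 1473/20 ≈ 73.65.
floor = 73.
k = max(1, 73) = 73.

73


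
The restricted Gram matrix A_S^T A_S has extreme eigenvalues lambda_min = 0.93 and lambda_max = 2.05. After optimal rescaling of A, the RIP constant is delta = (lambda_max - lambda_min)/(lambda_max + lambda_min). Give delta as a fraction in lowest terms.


lambda_max - lambda_min = 2.05 - 0.93 = 1.12.
lambda_max + lambda_min = 2.05 + 0.93 = 2.98.
delta = 1.12/2.98 = 112/298 = 56/149.

56/149


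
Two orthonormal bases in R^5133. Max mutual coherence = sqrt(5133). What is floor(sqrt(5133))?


71^2 = 5041 <= 5133 < 5184 = 72^2, so 71 <= sqrt(5133) < 72.
floor(sqrt(5133)) = 71.

71


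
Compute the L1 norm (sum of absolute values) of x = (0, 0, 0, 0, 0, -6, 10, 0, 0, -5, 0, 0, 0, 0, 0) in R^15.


Non-zero entries: [(5, -6), (6, 10), (9, -5)]
Absolute values: [6, 10, 5]
||x||_1 = sum = 21.

21


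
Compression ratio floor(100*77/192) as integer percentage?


100*m/n = 100*77/192 ≈ 40.1042.
floor = 40.

40


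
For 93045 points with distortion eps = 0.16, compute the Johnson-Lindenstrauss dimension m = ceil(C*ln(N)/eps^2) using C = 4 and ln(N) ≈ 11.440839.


ln(93045) ≈ 11.440839.
eps^2 = 0.16^2 = 0.0256.
C*ln(N)/eps^2 ≈ 4*11.440839/0.0256 ≈ 1787.6311.
m = ceil(1787.6311) = 1788.

1788


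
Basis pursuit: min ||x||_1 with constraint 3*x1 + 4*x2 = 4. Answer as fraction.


Axis intercepts:
  x1 = 4/3, x2 = 0: L1 = 4/3
  x1 = 0, x2 = 1: L1 = 1
x* = (0, 1)
||x*||_1 = 1.

1


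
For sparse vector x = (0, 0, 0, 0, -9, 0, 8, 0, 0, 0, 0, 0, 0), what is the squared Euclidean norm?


Non-zero entries: [(4, -9), (6, 8)]
Squares: [81, 64]
||x||_2^2 = sum = 145.

145


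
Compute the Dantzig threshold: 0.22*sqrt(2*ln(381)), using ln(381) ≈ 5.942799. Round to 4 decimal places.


ln(381) ≈ 5.942799.
2*ln(n) ≈ 11.885598.
sqrt(2*ln(n)) ≈ sqrt(11.885598) ≈ 3.44755.
threshold ≈ 0.22*3.44755 = 0.758461 ≈ 0.7585.

0.7585


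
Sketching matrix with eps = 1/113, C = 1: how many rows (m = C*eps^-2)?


1/eps = 113.
(1/eps)^2 = 12769.
m = 1*12769 = 12769.

12769


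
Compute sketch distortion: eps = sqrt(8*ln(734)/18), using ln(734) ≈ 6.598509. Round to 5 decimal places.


ln(734) ≈ 6.598509.
8*ln(N)/m ≈ 8*6.598509/18 ≈ 2.93267067.
eps = sqrt(2.93267067) ≈ 1.7125042 ≈ 1.71250.

1.71250


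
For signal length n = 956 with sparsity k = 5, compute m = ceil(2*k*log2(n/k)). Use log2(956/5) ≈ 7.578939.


log2(n/k) = log2(956/5) ≈ 7.578939.
2*k*log2(n/k) ≈ 2*5*7.578939 = 75.78939.
m = ceil(75.78939) = 76.

76


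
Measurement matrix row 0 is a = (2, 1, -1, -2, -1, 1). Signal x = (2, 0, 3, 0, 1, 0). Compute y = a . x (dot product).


Non-zero terms: ['2*2', '-1*3', '-1*1']
Products: [4, -3, -1]
y = sum = 0.

0


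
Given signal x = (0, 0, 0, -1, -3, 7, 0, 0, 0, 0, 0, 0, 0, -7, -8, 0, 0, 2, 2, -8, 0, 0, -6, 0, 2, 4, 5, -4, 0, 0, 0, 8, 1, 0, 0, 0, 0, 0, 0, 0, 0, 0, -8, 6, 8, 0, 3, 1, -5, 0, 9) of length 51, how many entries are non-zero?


Non-zero positions: [3, 4, 5, 13, 14, 17, 18, 19, 22, 24, 25, 26, 27, 31, 32, 42, 43, 44, 46, 47, 48, 50].
Sparsity = 22.

22


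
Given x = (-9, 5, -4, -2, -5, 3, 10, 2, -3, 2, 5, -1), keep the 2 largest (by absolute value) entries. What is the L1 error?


Sorted |x_i| descending: [10, 9, 5, 5, 5, 4, 3, 3, 2, 2, 2, 1]
Keep top 2: [10, 9]
Tail entries: [5, 5, 5, 4, 3, 3, 2, 2, 2, 1]
L1 error = sum of tail = 32.

32


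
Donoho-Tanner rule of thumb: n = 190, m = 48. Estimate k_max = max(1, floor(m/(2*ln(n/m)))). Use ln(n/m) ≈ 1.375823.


n/m = 190/48 = 95/24.
ln(n/m) ≈ 1.375823.
2*ln(n/m) ≈ 2.751646.
m/(2*ln(n/m)) ≈ 48/2.751646 ≈ 17.4441.
floor = 17.
k_max = max(1, 17) = 17.

17


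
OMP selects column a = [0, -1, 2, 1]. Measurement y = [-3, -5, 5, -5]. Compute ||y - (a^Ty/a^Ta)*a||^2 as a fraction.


a^T a = 6.
a^T y = 10.
coeff = 10/6 = 5/3.
||r||^2 = 202/3.

202/3


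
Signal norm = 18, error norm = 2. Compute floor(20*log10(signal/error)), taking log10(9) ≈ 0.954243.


||x||/||e|| = 18/2 = 9.
log10(9) ≈ 0.954243.
20*log10(||x||/||e||) ≈ 20*0.954243 = 19.08486.
floor(19.08486) = 19.

19


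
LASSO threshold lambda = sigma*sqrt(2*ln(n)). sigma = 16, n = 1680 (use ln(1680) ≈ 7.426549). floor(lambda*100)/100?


ln(1680) ≈ 7.426549.
2*ln(n) ≈ 14.853098.
sqrt(2*ln(n)) ≈ sqrt(14.853098) ≈ 3.853972.
lambda ≈ 16*3.853972 = 61.663552.
floor(lambda*100)/100 = 61.66.

61.66


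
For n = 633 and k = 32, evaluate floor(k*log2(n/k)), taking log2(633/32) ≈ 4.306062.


log2(n/k) = log2(633/32) ≈ 4.306062.
k*log2(n/k) ≈ 32*4.306062 = 137.793984.
floor(137.793984) = 137.

137


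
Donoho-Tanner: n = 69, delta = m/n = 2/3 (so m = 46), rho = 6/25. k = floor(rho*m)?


m = 2/3*69 = 46.
rho = 6/25.
rho*m = 6/25*46 = 11.04.
k = floor(11.04) = 11.

11


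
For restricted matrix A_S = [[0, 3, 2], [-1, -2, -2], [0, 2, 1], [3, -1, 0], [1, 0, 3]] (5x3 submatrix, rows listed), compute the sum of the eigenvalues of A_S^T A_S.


Sum of eigenvalues of A_S^T A_S = trace(A_S^T A_S) = sum of squared column norms of A_S.
A_S^T A_S diagonal: [11, 18, 18].
trace = 11 + 18 + 18 = 47.

47


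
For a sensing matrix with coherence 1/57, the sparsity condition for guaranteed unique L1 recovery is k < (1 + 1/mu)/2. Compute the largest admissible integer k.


1/mu = 57.
1 + 1/mu = 58.
(1 + 1/mu)/2 = 29 is an integer and the inequality is strict, so k_max = 29 - 1 = 28.

28


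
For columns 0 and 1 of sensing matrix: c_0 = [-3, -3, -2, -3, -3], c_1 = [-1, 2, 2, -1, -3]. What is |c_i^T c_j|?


Inner product: -3*-1 + -3*2 + -2*2 + -3*-1 + -3*-3
Products: [3, -6, -4, 3, 9]
Sum = 5.
|dot| = 5.

5


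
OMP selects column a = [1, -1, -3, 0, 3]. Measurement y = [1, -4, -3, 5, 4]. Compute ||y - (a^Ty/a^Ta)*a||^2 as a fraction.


a^T a = 20.
a^T y = 26.
coeff = 26/20 = 13/10.
||r||^2 = 166/5.

166/5


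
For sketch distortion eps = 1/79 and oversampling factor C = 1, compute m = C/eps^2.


1/eps = 79.
(1/eps)^2 = 6241.
m = 1*6241 = 6241.

6241


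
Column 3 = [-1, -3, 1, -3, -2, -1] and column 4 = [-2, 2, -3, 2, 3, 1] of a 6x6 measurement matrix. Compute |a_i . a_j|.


Inner product: -1*-2 + -3*2 + 1*-3 + -3*2 + -2*3 + -1*1
Products: [2, -6, -3, -6, -6, -1]
Sum = -20.
|dot| = 20.

20


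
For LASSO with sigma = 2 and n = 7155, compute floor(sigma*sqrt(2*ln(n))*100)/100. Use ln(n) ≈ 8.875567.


ln(7155) ≈ 8.875567.
2*ln(n) ≈ 17.751134.
sqrt(2*ln(n)) ≈ sqrt(17.751134) ≈ 4.213209.
lambda ≈ 2*4.213209 = 8.426418.
floor(lambda*100)/100 = 8.42.

8.42


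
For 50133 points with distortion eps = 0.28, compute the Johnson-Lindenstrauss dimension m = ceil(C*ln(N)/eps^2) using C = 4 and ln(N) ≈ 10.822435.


ln(50133) ≈ 10.822435.
eps^2 = 0.28^2 = 0.0784.
C*ln(N)/eps^2 ≈ 4*10.822435/0.0784 ≈ 552.1651.
m = ceil(552.1651) = 553.

553


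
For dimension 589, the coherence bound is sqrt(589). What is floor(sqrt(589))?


24^2 = 576 <= 589 < 625 = 25^2, so 24 <= sqrt(589) < 25.
floor(sqrt(589)) = 24.

24


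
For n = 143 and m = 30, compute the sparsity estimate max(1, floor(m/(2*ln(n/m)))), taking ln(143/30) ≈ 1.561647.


n/m = 143/30.
ln(n/m) ≈ 1.561647.
2*ln(n/m) ≈ 3.123294.
m/(2*ln(n/m)) ≈ 30/3.123294 ≈ 9.6052.
floor = 9.
k_max = max(1, 9) = 9.

9


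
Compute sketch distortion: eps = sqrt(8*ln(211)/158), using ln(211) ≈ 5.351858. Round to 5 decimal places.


ln(211) ≈ 5.351858.
8*ln(N)/m ≈ 8*5.351858/158 ≈ 0.27098015.
eps = sqrt(0.27098015) ≈ 0.5205575 ≈ 0.52056.

0.52056


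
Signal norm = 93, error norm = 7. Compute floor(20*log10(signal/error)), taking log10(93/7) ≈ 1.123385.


||x||/||e|| = 93/7.
log10(93/7) ≈ 1.123385.
20*log10(||x||/||e||) ≈ 20*1.123385 = 22.4677.
floor(22.4677) = 22.

22


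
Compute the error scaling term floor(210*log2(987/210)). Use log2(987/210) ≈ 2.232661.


log2(n/k) = log2(987/210) ≈ 2.232661.
k*log2(n/k) ≈ 210*2.232661 = 468.85881.
floor(468.85881) = 468.

468


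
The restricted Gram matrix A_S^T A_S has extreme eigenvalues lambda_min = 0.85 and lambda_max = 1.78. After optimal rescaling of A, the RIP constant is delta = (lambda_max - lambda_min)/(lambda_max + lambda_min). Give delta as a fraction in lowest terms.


lambda_max - lambda_min = 1.78 - 0.85 = 0.93.
lambda_max + lambda_min = 1.78 + 0.85 = 2.63.
delta = 0.93/2.63 = 93/263.

93/263


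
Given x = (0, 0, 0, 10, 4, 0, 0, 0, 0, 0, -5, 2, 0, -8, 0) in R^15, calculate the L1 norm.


Non-zero entries: [(3, 10), (4, 4), (10, -5), (11, 2), (13, -8)]
Absolute values: [10, 4, 5, 2, 8]
||x||_1 = sum = 29.

29


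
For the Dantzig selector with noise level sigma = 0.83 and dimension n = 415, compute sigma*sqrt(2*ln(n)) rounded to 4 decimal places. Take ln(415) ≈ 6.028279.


ln(415) ≈ 6.028279.
2*ln(n) ≈ 12.056558.
sqrt(2*ln(n)) ≈ sqrt(12.056558) ≈ 3.472255.
threshold ≈ 0.83*3.472255 = 2.88197165 ≈ 2.8820.

2.8820


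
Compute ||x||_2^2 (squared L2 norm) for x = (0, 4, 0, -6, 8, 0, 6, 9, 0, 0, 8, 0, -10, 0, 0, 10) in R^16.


Non-zero entries: [(1, 4), (3, -6), (4, 8), (6, 6), (7, 9), (10, 8), (12, -10), (15, 10)]
Squares: [16, 36, 64, 36, 81, 64, 100, 100]
||x||_2^2 = sum = 497.

497


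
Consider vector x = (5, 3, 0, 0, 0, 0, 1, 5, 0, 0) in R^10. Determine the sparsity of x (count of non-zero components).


Non-zero positions: [0, 1, 6, 7].
Sparsity = 4.

4


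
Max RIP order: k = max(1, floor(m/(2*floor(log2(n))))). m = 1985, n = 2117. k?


floor(log2(2117)) = 11.
2*11 = 22.
m/(2*floor(log2(n))) = 1985/22 ≈ 90.2273.
floor = 90.
k = max(1, 90) = 90.

90


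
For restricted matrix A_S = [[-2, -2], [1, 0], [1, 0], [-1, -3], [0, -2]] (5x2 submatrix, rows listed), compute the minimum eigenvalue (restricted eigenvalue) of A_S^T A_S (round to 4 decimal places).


A_S^T A_S = [[7, 7], [7, 17]].
trace = 24.
det = 70.
disc = trace^2 - 4*det = 576 - 4*70 = 296.
sqrt(296) ≈ 17.204651.
lam_min = (24 - sqrt(296))/2 ≈ (24 - 17.204651)/2 = 3.3976745 ≈ 3.3977.

3.3977


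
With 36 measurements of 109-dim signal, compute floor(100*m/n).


100*m/n = 100*36/109 ≈ 33.0275.
floor = 33.

33


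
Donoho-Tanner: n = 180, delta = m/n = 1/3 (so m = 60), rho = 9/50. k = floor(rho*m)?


m = 1/3*180 = 60.
rho = 9/50.
rho*m = 9/50*60 = 10.8.
k = floor(10.8) = 10.

10


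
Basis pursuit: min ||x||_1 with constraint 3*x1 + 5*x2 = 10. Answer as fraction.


Axis intercepts:
  x1 = 10/3, x2 = 0: L1 = 10/3
  x1 = 0, x2 = 2: L1 = 2
x* = (0, 2)
||x*||_1 = 2.

2


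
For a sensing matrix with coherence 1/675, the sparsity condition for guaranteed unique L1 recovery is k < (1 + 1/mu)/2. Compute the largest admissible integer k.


1/mu = 675.
1 + 1/mu = 676.
(1 + 1/mu)/2 = 338 is an integer and the inequality is strict, so k_max = 338 - 1 = 337.

337


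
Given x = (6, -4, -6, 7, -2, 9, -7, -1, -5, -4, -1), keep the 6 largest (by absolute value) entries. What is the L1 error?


Sorted |x_i| descending: [9, 7, 7, 6, 6, 5, 4, 4, 2, 1, 1]
Keep top 6: [9, 7, 7, 6, 6, 5]
Tail entries: [4, 4, 2, 1, 1]
L1 error = sum of tail = 12.

12


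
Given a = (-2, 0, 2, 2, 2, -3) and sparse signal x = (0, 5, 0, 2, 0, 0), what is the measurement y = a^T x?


Non-zero terms: ['0*5', '2*2']
Products: [0, 4]
y = sum = 4.

4


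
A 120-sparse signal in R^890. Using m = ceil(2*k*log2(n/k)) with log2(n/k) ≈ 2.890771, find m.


log2(n/k) = log2(890/120) ≈ 2.890771.
2*k*log2(n/k) ≈ 2*120*2.890771 = 693.78504.
m = ceil(693.78504) = 694.

694


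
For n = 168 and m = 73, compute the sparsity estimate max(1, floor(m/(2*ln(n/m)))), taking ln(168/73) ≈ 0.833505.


n/m = 168/73.
ln(n/m) ≈ 0.833505.
2*ln(n/m) ≈ 1.66701.
m/(2*ln(n/m)) ≈ 73/1.66701 ≈ 43.791.
floor = 43.
k_max = max(1, 43) = 43.

43


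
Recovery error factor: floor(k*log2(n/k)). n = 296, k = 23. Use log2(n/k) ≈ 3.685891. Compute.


log2(n/k) = log2(296/23) ≈ 3.685891.
k*log2(n/k) ≈ 23*3.685891 = 84.775493.
floor(84.775493) = 84.

84


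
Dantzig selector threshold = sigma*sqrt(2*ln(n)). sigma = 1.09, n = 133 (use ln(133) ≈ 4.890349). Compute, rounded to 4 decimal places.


ln(133) ≈ 4.890349.
2*ln(n) ≈ 9.780698.
sqrt(2*ln(n)) ≈ sqrt(9.780698) ≈ 3.127411.
threshold ≈ 1.09*3.127411 = 3.40887799 ≈ 3.4089.

3.4089


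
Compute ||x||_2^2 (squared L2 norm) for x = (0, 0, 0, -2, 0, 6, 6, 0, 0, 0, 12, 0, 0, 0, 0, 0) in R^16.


Non-zero entries: [(3, -2), (5, 6), (6, 6), (10, 12)]
Squares: [4, 36, 36, 144]
||x||_2^2 = sum = 220.

220


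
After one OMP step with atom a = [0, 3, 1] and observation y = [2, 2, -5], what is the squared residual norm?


a^T a = 10.
a^T y = 1.
coeff = 1/10 = 1/10.
||r||^2 = 329/10.

329/10


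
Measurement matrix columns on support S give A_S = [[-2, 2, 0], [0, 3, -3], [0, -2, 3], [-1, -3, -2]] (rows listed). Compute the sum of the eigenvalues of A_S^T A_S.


Sum of eigenvalues of A_S^T A_S = trace(A_S^T A_S) = sum of squared column norms of A_S.
A_S^T A_S diagonal: [5, 26, 22].
trace = 5 + 26 + 22 = 53.

53


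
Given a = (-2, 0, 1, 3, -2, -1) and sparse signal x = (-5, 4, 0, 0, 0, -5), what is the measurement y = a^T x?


Non-zero terms: ['-2*-5', '0*4', '-1*-5']
Products: [10, 0, 5]
y = sum = 15.

15


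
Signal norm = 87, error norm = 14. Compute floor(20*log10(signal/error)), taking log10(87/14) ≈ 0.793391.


||x||/||e|| = 87/14.
log10(87/14) ≈ 0.793391.
20*log10(||x||/||e||) ≈ 20*0.793391 = 15.86782.
floor(15.86782) = 15.

15


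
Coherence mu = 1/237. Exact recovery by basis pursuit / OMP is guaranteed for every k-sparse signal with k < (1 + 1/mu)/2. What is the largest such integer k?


1/mu = 237.
1 + 1/mu = 238.
(1 + 1/mu)/2 = 119 is an integer and the inequality is strict, so k_max = 119 - 1 = 118.

118


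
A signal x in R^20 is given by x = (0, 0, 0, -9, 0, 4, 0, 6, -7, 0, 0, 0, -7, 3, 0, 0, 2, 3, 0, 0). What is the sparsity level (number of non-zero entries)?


Non-zero positions: [3, 5, 7, 8, 12, 13, 16, 17].
Sparsity = 8.

8


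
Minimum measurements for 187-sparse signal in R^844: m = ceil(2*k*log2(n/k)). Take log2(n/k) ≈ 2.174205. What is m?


log2(n/k) = log2(844/187) ≈ 2.174205.
2*k*log2(n/k) ≈ 2*187*2.174205 = 813.15267.
m = ceil(813.15267) = 814.

814


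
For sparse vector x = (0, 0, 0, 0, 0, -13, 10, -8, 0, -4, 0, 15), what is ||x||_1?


Non-zero entries: [(5, -13), (6, 10), (7, -8), (9, -4), (11, 15)]
Absolute values: [13, 10, 8, 4, 15]
||x||_1 = sum = 50.

50


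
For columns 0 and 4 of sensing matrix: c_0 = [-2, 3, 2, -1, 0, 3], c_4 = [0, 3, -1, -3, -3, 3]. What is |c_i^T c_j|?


Inner product: -2*0 + 3*3 + 2*-1 + -1*-3 + 0*-3 + 3*3
Products: [0, 9, -2, 3, 0, 9]
Sum = 19.
|dot| = 19.

19


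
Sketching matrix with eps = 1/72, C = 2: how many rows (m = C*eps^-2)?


1/eps = 72.
(1/eps)^2 = 5184.
m = 2*5184 = 10368.

10368


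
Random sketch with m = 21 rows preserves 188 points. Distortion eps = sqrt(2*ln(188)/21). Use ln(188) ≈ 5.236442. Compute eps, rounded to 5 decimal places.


ln(188) ≈ 5.236442.
2*ln(N)/m ≈ 2*5.236442/21 ≈ 0.49870876.
eps = sqrt(0.49870876) ≈ 0.7061931 ≈ 0.70619.

0.70619


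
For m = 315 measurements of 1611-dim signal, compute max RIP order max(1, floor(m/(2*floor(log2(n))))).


floor(log2(1611)) = 10.
2*10 = 20.
m/(2*floor(log2(n))) = 315/20 ≈ 15.75.
floor = 15.
k = max(1, 15) = 15.

15


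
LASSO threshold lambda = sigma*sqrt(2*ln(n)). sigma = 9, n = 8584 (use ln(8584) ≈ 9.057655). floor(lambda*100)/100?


ln(8584) ≈ 9.057655.
2*ln(n) ≈ 18.11531.
sqrt(2*ln(n)) ≈ sqrt(18.11531) ≈ 4.256208.
lambda ≈ 9*4.256208 = 38.305872.
floor(lambda*100)/100 = 38.30.

38.30


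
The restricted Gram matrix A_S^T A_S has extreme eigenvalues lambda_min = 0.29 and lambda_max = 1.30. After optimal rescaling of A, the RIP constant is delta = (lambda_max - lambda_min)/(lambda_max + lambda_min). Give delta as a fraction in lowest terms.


lambda_max - lambda_min = 1.30 - 0.29 = 1.01.
lambda_max + lambda_min = 1.30 + 0.29 = 1.59.
delta = 1.01/1.59 = 101/159.

101/159


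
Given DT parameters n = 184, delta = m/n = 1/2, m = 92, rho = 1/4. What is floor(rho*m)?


m = 1/2*184 = 92.
rho = 1/4.
rho*m = 1/4*92 = 23.
k = floor(23) = 23.

23


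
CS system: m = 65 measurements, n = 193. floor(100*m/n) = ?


100*m/n = 100*65/193 ≈ 33.6788.
floor = 33.

33


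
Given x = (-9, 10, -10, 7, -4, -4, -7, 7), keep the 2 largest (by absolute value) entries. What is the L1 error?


Sorted |x_i| descending: [10, 10, 9, 7, 7, 7, 4, 4]
Keep top 2: [10, 10]
Tail entries: [9, 7, 7, 7, 4, 4]
L1 error = sum of tail = 38.

38


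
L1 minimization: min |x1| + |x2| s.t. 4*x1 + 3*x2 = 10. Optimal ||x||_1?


Axis intercepts:
  x1 = 5/2, x2 = 0: L1 = 5/2
  x1 = 0, x2 = 10/3: L1 = 10/3
x* = (5/2, 0)
||x*||_1 = 5/2.

5/2


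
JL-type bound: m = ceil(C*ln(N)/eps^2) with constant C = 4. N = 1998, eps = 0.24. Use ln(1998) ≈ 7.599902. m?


ln(1998) ≈ 7.599902.
eps^2 = 0.24^2 = 0.0576.
C*ln(N)/eps^2 ≈ 4*7.599902/0.0576 ≈ 527.771.
m = ceil(527.771) = 528.

528


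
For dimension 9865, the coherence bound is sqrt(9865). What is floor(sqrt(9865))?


99^2 = 9801 <= 9865 < 10000 = 100^2, so 99 <= sqrt(9865) < 100.
floor(sqrt(9865)) = 99.

99


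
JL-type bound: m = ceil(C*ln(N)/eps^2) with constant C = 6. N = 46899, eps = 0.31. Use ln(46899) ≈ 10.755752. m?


ln(46899) ≈ 10.755752.
eps^2 = 0.31^2 = 0.0961.
C*ln(N)/eps^2 ≈ 6*10.755752/0.0961 ≈ 671.535.
m = ceil(671.535) = 672.

672


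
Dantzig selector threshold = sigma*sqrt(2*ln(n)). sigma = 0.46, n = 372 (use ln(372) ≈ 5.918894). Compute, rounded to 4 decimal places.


ln(372) ≈ 5.918894.
2*ln(n) ≈ 11.837788.
sqrt(2*ln(n)) ≈ sqrt(11.837788) ≈ 3.440609.
threshold ≈ 0.46*3.440609 = 1.58268014 ≈ 1.5827.

1.5827


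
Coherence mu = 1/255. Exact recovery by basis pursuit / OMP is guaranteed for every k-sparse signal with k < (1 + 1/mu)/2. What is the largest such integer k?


1/mu = 255.
1 + 1/mu = 256.
(1 + 1/mu)/2 = 128 is an integer and the inequality is strict, so k_max = 128 - 1 = 127.

127


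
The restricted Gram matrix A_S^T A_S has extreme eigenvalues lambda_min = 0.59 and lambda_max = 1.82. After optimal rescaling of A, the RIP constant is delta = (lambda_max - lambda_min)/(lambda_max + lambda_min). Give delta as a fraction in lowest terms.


lambda_max - lambda_min = 1.82 - 0.59 = 1.23.
lambda_max + lambda_min = 1.82 + 0.59 = 2.41.
delta = 1.23/2.41 = 123/241.

123/241


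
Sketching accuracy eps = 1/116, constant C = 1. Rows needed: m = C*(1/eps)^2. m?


1/eps = 116.
(1/eps)^2 = 13456.
m = 1*13456 = 13456.

13456


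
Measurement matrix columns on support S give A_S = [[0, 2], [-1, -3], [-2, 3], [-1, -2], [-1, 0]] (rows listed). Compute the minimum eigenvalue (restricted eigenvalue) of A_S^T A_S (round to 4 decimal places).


A_S^T A_S = [[7, -1], [-1, 26]].
trace = 33.
det = 181.
disc = trace^2 - 4*det = 1089 - 4*181 = 365.
sqrt(365) ≈ 19.104973.
lam_min = (33 - sqrt(365))/2 ≈ (33 - 19.104973)/2 = 6.9475135 ≈ 6.9475.

6.9475


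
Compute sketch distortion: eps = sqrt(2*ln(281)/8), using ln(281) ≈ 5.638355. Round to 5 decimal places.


ln(281) ≈ 5.638355.
2*ln(N)/m ≈ 2*5.638355/8 ≈ 1.40958875.
eps = sqrt(1.40958875) ≈ 1.187261 ≈ 1.18726.

1.18726


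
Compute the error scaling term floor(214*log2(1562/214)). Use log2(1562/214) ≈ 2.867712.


log2(n/k) = log2(1562/214) ≈ 2.867712.
k*log2(n/k) ≈ 214*2.867712 = 613.690368.
floor(613.690368) = 613.

613


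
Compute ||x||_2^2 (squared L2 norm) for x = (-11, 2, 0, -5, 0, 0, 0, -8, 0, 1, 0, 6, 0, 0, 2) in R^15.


Non-zero entries: [(0, -11), (1, 2), (3, -5), (7, -8), (9, 1), (11, 6), (14, 2)]
Squares: [121, 4, 25, 64, 1, 36, 4]
||x||_2^2 = sum = 255.

255


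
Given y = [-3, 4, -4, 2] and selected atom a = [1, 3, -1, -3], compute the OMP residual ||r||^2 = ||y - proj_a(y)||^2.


a^T a = 20.
a^T y = 7.
coeff = 7/20 = 7/20.
||r||^2 = 851/20.

851/20


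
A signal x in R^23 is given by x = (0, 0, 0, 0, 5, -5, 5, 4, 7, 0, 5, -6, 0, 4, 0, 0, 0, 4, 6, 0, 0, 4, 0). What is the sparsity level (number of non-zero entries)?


Non-zero positions: [4, 5, 6, 7, 8, 10, 11, 13, 17, 18, 21].
Sparsity = 11.

11


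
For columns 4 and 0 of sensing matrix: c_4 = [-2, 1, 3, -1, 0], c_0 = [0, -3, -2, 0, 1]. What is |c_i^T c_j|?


Inner product: -2*0 + 1*-3 + 3*-2 + -1*0 + 0*1
Products: [0, -3, -6, 0, 0]
Sum = -9.
|dot| = 9.

9


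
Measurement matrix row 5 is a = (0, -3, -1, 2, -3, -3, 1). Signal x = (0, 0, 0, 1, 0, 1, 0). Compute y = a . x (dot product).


Non-zero terms: ['2*1', '-3*1']
Products: [2, -3]
y = sum = -1.

-1


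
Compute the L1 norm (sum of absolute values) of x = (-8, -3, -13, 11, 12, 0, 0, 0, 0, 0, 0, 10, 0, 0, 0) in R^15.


Non-zero entries: [(0, -8), (1, -3), (2, -13), (3, 11), (4, 12), (11, 10)]
Absolute values: [8, 3, 13, 11, 12, 10]
||x||_1 = sum = 57.

57


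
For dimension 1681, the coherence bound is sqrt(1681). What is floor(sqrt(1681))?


41^2 = 1681 <= 1681 < 1764 = 42^2, so 41 <= sqrt(1681) < 42.
floor(sqrt(1681)) = 41.

41


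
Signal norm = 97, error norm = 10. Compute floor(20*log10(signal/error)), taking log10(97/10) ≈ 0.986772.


||x||/||e|| = 97/10.
log10(97/10) ≈ 0.986772.
20*log10(||x||/||e||) ≈ 20*0.986772 = 19.73544.
floor(19.73544) = 19.

19


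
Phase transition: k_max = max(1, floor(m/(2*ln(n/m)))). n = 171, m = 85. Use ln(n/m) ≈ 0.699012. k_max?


n/m = 171/85.
ln(n/m) ≈ 0.699012.
2*ln(n/m) ≈ 1.398024.
m/(2*ln(n/m)) ≈ 85/1.398024 ≈ 60.8001.
floor = 60.
k_max = max(1, 60) = 60.

60


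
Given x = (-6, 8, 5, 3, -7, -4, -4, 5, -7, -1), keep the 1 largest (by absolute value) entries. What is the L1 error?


Sorted |x_i| descending: [8, 7, 7, 6, 5, 5, 4, 4, 3, 1]
Keep top 1: [8]
Tail entries: [7, 7, 6, 5, 5, 4, 4, 3, 1]
L1 error = sum of tail = 42.

42


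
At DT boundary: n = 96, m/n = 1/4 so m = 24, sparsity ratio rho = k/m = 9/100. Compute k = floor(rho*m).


m = 1/4*96 = 24.
rho = 9/100.
rho*m = 9/100*24 = 2.16.
k = floor(2.16) = 2.

2


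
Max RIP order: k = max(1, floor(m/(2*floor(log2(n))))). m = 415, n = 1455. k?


floor(log2(1455)) = 10.
2*10 = 20.
m/(2*floor(log2(n))) = 415/20 ≈ 20.75.
floor = 20.
k = max(1, 20) = 20.

20


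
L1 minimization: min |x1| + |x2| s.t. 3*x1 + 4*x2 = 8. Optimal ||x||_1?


Axis intercepts:
  x1 = 8/3, x2 = 0: L1 = 8/3
  x1 = 0, x2 = 2: L1 = 2
x* = (0, 2)
||x*||_1 = 2.

2


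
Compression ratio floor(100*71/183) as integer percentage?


100*m/n = 100*71/183 ≈ 38.7978.
floor = 38.

38


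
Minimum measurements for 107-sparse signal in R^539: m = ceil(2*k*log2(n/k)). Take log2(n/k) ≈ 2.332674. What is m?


log2(n/k) = log2(539/107) ≈ 2.332674.
2*k*log2(n/k) ≈ 2*107*2.332674 = 499.192236.
m = ceil(499.192236) = 500.

500


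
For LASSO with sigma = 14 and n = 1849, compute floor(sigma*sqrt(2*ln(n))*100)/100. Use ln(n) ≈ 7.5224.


ln(1849) ≈ 7.5224.
2*ln(n) ≈ 15.0448.
sqrt(2*ln(n)) ≈ sqrt(15.0448) ≈ 3.878763.
lambda ≈ 14*3.878763 = 54.302682.
floor(lambda*100)/100 = 54.30.

54.30


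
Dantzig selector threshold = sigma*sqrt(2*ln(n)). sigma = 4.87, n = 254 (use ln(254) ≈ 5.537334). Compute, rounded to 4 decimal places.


ln(254) ≈ 5.537334.
2*ln(n) ≈ 11.074668.
sqrt(2*ln(n)) ≈ sqrt(11.074668) ≈ 3.327862.
threshold ≈ 4.87*3.327862 = 16.20668794 ≈ 16.2067.

16.2067


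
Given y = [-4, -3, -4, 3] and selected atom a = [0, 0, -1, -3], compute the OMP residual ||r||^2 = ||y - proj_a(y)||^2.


a^T a = 10.
a^T y = -5.
coeff = -5/10 = -1/2.
||r||^2 = 95/2.

95/2


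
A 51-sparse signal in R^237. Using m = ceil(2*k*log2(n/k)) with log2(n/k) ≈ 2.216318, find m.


log2(n/k) = log2(237/51) ≈ 2.216318.
2*k*log2(n/k) ≈ 2*51*2.216318 = 226.064436.
m = ceil(226.064436) = 227.

227


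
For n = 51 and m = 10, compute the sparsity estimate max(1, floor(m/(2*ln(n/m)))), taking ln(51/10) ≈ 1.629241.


n/m = 51/10.
ln(n/m) ≈ 1.629241.
2*ln(n/m) ≈ 3.258482.
m/(2*ln(n/m)) ≈ 10/3.258482 ≈ 3.0689.
floor = 3.
k_max = max(1, 3) = 3.

3


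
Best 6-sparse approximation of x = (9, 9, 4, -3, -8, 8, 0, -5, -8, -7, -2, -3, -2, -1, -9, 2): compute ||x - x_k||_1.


Sorted |x_i| descending: [9, 9, 9, 8, 8, 8, 7, 5, 4, 3, 3, 2, 2, 2, 1, 0]
Keep top 6: [9, 9, 9, 8, 8, 8]
Tail entries: [7, 5, 4, 3, 3, 2, 2, 2, 1, 0]
L1 error = sum of tail = 29.

29


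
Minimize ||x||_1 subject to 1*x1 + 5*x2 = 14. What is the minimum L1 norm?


Axis intercepts:
  x1 = 14, x2 = 0: L1 = 14
  x1 = 0, x2 = 14/5: L1 = 14/5
x* = (0, 14/5)
||x*||_1 = 14/5.

14/5


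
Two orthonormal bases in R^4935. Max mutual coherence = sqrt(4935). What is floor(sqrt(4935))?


70^2 = 4900 <= 4935 < 5041 = 71^2, so 70 <= sqrt(4935) < 71.
floor(sqrt(4935)) = 70.

70


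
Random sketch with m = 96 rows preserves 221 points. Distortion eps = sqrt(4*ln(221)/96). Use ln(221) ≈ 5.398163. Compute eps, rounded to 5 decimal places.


ln(221) ≈ 5.398163.
4*ln(N)/m ≈ 4*5.398163/96 ≈ 0.22492346.
eps = sqrt(0.22492346) ≈ 0.474261 ≈ 0.47426.

0.47426


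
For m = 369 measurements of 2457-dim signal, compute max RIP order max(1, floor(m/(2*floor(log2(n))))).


floor(log2(2457)) = 11.
2*11 = 22.
m/(2*floor(log2(n))) = 369/22 ≈ 16.7727.
floor = 16.
k = max(1, 16) = 16.

16


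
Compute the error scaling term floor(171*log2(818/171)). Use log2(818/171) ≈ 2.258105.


log2(n/k) = log2(818/171) ≈ 2.258105.
k*log2(n/k) ≈ 171*2.258105 = 386.135955.
floor(386.135955) = 386.

386


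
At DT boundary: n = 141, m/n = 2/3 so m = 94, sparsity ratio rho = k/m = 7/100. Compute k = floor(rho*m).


m = 2/3*141 = 94.
rho = 7/100.
rho*m = 7/100*94 = 6.58.
k = floor(6.58) = 6.

6


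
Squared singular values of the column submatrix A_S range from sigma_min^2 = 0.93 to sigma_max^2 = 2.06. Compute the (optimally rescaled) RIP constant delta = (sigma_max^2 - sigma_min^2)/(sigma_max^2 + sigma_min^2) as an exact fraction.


lambda_max - lambda_min = 2.06 - 0.93 = 1.13.
lambda_max + lambda_min = 2.06 + 0.93 = 2.99.
delta = 1.13/2.99 = 113/299.

113/299


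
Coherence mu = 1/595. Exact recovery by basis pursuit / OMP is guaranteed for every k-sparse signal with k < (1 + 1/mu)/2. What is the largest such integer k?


1/mu = 595.
1 + 1/mu = 596.
(1 + 1/mu)/2 = 298 is an integer and the inequality is strict, so k_max = 298 - 1 = 297.

297


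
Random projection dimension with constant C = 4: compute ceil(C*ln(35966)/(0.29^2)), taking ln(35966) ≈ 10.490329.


ln(35966) ≈ 10.490329.
eps^2 = 0.29^2 = 0.0841.
C*ln(N)/eps^2 ≈ 4*10.490329/0.0841 ≈ 498.9455.
m = ceil(498.9455) = 499.

499


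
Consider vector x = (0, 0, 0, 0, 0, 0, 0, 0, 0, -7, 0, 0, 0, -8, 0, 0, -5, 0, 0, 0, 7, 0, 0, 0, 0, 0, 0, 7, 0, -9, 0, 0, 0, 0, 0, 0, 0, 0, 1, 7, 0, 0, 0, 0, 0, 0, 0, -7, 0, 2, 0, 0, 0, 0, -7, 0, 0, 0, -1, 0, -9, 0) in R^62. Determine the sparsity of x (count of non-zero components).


Non-zero positions: [9, 13, 16, 20, 27, 29, 38, 39, 47, 49, 54, 58, 60].
Sparsity = 13.

13


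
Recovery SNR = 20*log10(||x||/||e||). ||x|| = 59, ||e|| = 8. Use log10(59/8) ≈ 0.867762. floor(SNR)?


||x||/||e|| = 59/8.
log10(59/8) ≈ 0.867762.
20*log10(||x||/||e||) ≈ 20*0.867762 = 17.35524.
floor(17.35524) = 17.

17


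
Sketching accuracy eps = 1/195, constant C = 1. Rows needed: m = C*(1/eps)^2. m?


1/eps = 195.
(1/eps)^2 = 38025.
m = 1*38025 = 38025.

38025


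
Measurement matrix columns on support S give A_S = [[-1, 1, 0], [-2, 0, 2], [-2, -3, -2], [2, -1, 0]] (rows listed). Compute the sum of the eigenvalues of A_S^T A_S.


Sum of eigenvalues of A_S^T A_S = trace(A_S^T A_S) = sum of squared column norms of A_S.
A_S^T A_S diagonal: [13, 11, 8].
trace = 13 + 11 + 8 = 32.

32


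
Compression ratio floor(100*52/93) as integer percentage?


100*m/n = 100*52/93 ≈ 55.914.
floor = 55.

55
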